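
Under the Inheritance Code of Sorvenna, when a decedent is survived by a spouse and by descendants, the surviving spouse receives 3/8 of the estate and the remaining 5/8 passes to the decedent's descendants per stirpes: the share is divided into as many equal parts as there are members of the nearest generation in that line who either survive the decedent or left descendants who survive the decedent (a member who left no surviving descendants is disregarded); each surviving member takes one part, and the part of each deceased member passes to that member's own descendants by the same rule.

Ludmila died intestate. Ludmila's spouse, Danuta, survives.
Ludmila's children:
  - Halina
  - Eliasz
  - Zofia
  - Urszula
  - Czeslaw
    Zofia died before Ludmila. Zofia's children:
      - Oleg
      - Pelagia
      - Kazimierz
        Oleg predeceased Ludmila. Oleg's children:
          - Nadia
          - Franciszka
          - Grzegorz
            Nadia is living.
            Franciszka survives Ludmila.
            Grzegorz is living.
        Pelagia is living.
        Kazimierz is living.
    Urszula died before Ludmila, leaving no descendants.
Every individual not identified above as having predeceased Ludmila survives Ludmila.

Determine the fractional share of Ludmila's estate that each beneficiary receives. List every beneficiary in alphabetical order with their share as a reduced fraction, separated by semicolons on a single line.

Czeslaw 5/32; Danuta 3/8; Eliasz 5/32; Franciszka 5/288; Grzegorz 5/288; Halina 5/32; Kazimierz 5/96; Nadia 5/288; Pelagia 5/96

Danuta, as surviving spouse, takes 3/8.
The remaining 5/8 passes to Ludmila's descendants per stirpes.
Urszula left no surviving issue, so that branch lapses and is disregarded.
The 5/8 is divided into 4 equal shares of 5/32 among Halina, Eliasz, Zofia, Czeslaw.
Halina is living and takes 5/32.
Eliasz is living and takes 5/32.
Zofia predeceased; the 5/32 allotted to Zofia's branch passes to Zofia's issue by representation.
The 5/32 is divided into 3 equal shares of 5/96 among Oleg, Pelagia, Kazimierz.
Oleg predeceased; the 5/96 allotted to Oleg's branch passes to Oleg's issue by representation.
The 5/96 is divided into 3 equal shares of 5/288 among Nadia, Franciszka, Grzegorz.
Nadia is living and takes 5/288.
Franciszka is living and takes 5/288.
Grzegorz is living and takes 5/288.
Pelagia is living and takes 5/96.
Kazimierz is living and takes 5/96.
Czeslaw is living and takes 5/32.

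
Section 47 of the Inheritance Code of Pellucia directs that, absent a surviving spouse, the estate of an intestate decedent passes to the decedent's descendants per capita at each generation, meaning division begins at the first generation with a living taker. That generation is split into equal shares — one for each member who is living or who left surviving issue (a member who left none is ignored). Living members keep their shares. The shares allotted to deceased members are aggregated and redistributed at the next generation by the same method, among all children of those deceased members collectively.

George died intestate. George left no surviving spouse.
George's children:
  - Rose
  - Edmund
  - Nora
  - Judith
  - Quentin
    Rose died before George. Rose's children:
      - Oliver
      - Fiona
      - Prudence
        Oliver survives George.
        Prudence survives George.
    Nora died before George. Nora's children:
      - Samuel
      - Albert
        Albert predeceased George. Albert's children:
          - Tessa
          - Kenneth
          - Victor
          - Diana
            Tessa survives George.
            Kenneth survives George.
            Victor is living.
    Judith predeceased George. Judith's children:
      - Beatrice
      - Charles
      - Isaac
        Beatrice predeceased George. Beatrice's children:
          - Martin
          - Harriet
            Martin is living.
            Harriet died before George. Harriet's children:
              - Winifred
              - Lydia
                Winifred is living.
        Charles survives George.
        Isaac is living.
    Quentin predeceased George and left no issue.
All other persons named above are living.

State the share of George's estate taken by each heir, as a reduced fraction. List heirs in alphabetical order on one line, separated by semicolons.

There is no surviving spouse, so the entire estate passes to George's descendants per capita at each generation.
At generation 1 (Rose, Edmund, Nora, Judith) there are 4 shares of (1)/4 = 1/4 each.
Living: Edmund — each takes 1/4.
Deceased: Rose, Nora, and Judith. Their combined 3/4 is pooled and carried to generation 2.
At generation 2 (Oliver, Fiona, Prudence, Samuel, Albert, Beatrice, Charles, Isaac) there are 8 shares of (3/4)/8 = 3/32 each.
Living: Oliver, Fiona, Prudence, Samuel, Charles, and Isaac — each takes 3/32.
Deceased: Albert and Beatrice. Their combined 3/16 is pooled and carried to generation 3.
At generation 3 (Tessa, Kenneth, Victor, Diana, Martin, Harriet) there are 6 shares of (3/16)/6 = 1/32 each.
Living: Tessa, Kenneth, Victor, Diana, and Martin — each takes 1/32.
Deceased: Harriet. That 1/32 share is carried to generation 4.
At generation 4 (Winifred, Lydia) there are 2 shares of (1/32)/2 = 1/64 each.
Living: Winifred and Lydia — each takes 1/64.

Charles 3/32; Diana 1/32; Edmund 1/4; Fiona 3/32; Isaac 3/32; Kenneth 1/32; Lydia 1/64; Martin 1/32; Oliver 3/32; Prudence 3/32; Samuel 3/32; Tessa 1/32; Victor 1/32; Winifred 1/64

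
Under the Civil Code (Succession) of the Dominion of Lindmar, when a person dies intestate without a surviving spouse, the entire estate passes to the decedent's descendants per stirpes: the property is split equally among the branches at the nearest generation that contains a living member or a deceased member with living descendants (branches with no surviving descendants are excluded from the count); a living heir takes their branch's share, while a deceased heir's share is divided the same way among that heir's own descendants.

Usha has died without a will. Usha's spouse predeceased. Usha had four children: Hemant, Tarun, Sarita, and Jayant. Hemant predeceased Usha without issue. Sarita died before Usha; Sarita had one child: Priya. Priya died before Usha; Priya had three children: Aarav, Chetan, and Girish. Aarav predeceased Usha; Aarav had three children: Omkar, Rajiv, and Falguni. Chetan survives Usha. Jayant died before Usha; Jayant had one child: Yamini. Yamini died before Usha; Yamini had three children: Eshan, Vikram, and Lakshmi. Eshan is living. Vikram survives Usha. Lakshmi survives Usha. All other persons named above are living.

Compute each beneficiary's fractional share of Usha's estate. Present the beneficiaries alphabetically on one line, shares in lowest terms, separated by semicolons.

There is no surviving spouse, so the entire estate passes to Usha's descendants per stirpes.
Hemant left no surviving issue, so that branch lapses and is disregarded.
The estate is divided into 3 equal shares of 1/3 among Tarun, Sarita, Jayant.
Tarun is living and takes 1/3.
Sarita predeceased; the 1/3 allotted to Sarita's branch passes to Sarita's issue by representation.
Priya's line is the sole branch at this level, so the full 1/3 passes to Priya's issue by representation.
The 1/3 is divided into 3 equal shares of 1/9 among Aarav, Chetan, Girish.
Aarav predeceased; the 1/9 allotted to Aarav's branch passes to Aarav's issue by representation.
The 1/9 is divided into 3 equal shares of 1/27 among Omkar, Rajiv, Falguni.
Omkar is living and takes 1/27.
Rajiv is living and takes 1/27.
Falguni is living and takes 1/27.
Chetan is living and takes 1/9.
Girish is living and takes 1/9.
Jayant predeceased; the 1/3 allotted to Jayant's branch passes to Jayant's issue by representation.
Yamini's line is the sole branch at this level, so the full 1/3 passes to Yamini's issue by representation.
The 1/3 is divided into 3 equal shares of 1/9 among Eshan, Vikram, Lakshmi.
Eshan is living and takes 1/9.
Vikram is living and takes 1/9.
Lakshmi is living and takes 1/9.

Chetan 1/9; Eshan 1/9; Falguni 1/27; Girish 1/9; Lakshmi 1/9; Omkar 1/27; Rajiv 1/27; Tarun 1/3; Vikram 1/9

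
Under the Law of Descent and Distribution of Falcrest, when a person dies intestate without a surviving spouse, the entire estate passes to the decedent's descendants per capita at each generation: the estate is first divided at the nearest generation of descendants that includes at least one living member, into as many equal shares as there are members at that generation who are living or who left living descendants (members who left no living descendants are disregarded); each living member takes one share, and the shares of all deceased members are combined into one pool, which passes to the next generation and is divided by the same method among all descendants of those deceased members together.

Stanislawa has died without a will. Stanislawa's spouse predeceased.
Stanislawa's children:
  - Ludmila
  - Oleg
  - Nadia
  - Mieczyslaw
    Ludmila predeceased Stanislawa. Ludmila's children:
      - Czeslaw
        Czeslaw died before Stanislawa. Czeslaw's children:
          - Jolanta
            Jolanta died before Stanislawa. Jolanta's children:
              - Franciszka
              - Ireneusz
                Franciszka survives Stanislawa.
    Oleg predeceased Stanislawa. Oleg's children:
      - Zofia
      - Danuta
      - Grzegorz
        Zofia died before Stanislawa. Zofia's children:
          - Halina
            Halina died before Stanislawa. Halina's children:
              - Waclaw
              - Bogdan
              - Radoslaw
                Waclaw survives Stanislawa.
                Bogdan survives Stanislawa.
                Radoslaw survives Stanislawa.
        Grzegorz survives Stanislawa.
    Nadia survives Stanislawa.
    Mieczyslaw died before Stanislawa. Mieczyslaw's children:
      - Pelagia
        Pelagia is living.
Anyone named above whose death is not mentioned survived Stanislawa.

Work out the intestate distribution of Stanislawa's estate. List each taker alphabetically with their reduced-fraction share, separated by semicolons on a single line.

Bogdan 3/50; Danuta 3/20; Franciszka 3/50; Grzegorz 3/20; Ireneusz 3/50; Nadia 1/4; Pelagia 3/20; Radoslaw 3/50; Waclaw 3/50

There is no surviving spouse, so the entire estate passes to Stanislawa's descendants per capita at each generation.
At generation 1 (Ludmila, Oleg, Nadia, Mieczyslaw) there are 4 shares of (1)/4 = 1/4 each.
Living: Nadia — each takes 1/4.
Deceased: Ludmila, Oleg, and Mieczyslaw. Their combined 3/4 is pooled and carried to generation 2.
At generation 2 (Czeslaw, Zofia, Danuta, Grzegorz, Pelagia) there are 5 shares of (3/4)/5 = 3/20 each.
Living: Danuta, Grzegorz, and Pelagia — each takes 3/20.
Deceased: Czeslaw and Zofia. Their combined 3/10 is pooled and carried to generation 3.
At generation 3 (Jolanta, Halina) there are 2 shares of (3/10)/2 = 3/20 each.
Deceased: Jolanta and Halina. Their combined 3/10 is pooled and carried to generation 4.
At generation 4 (Franciszka, Ireneusz, Waclaw, Bogdan, Radoslaw) there are 5 shares of (3/10)/5 = 3/50 each.
Living: Franciszka, Ireneusz, Waclaw, Bogdan, and Radoslaw — each takes 3/50.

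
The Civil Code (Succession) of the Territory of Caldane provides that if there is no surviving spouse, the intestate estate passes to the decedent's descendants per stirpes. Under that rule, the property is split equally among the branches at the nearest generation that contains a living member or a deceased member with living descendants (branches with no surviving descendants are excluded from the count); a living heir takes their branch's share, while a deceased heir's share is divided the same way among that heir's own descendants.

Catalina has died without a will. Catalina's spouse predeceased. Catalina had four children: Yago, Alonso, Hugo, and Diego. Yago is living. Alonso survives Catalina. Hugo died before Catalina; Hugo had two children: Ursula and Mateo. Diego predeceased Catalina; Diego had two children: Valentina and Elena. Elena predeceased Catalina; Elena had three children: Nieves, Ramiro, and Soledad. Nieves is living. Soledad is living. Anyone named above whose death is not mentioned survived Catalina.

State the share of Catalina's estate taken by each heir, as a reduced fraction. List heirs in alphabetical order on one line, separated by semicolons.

There is no surviving spouse, so the entire estate passes to Catalina's descendants per stirpes.
The estate is divided into 4 equal shares of 1/4 among Yago, Alonso, Hugo, Diego.
Yago is living and takes 1/4.
Alonso is living and takes 1/4.
Hugo predeceased; the 1/4 allotted to Hugo's branch passes to Hugo's issue by representation.
The 1/4 is divided into 2 equal shares of 1/8 among Ursula, Mateo.
Ursula is living and takes 1/8.
Mateo is living and takes 1/8.
Diego predeceased; the 1/4 allotted to Diego's branch passes to Diego's issue by representation.
The 1/4 is divided into 2 equal shares of 1/8 among Valentina, Elena.
Valentina is living and takes 1/8.
Elena predeceased; the 1/8 allotted to Elena's branch passes to Elena's issue by representation.
The 1/8 is divided into 3 equal shares of 1/24 among Nieves, Ramiro, Soledad.
Nieves is living and takes 1/24.
Ramiro is living and takes 1/24.
Soledad is living and takes 1/24.

Alonso 1/4; Mateo 1/8; Nieves 1/24; Ramiro 1/24; Soledad 1/24; Ursula 1/8; Valentina 1/8; Yago 1/4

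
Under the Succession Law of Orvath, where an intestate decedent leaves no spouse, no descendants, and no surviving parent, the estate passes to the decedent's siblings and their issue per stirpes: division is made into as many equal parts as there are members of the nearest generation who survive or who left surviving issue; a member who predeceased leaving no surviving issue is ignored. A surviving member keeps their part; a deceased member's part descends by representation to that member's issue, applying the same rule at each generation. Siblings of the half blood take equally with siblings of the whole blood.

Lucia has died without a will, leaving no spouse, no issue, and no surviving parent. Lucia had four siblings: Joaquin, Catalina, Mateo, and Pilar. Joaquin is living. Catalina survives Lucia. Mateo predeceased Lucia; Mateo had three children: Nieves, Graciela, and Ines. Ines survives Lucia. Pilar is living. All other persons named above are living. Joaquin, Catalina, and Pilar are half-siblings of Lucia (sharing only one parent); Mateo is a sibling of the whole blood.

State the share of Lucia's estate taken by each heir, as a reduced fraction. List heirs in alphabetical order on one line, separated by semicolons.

Catalina 1/4; Graciela 1/12; Ines 1/12; Joaquin 1/4; Nieves 1/12; Pilar 1/4

No spouse, descendants, or parent survives, so the estate passes to Lucia's siblings per stirpes.
Half-blood and whole-blood siblings take equally under the stated rule.
The estate is divided into 4 equal shares of 1/4 among Joaquin, Catalina, Mateo, Pilar.
Joaquin is living and takes 1/4.
Catalina is living and takes 1/4.
Mateo predeceased; the 1/4 allotted to Mateo's branch passes to Mateo's issue by representation.
The 1/4 is divided into 3 equal shares of 1/12 among Nieves, Graciela, Ines.
Nieves is living and takes 1/12.
Graciela is living and takes 1/12.
Ines is living and takes 1/12.
Pilar is living and takes 1/4.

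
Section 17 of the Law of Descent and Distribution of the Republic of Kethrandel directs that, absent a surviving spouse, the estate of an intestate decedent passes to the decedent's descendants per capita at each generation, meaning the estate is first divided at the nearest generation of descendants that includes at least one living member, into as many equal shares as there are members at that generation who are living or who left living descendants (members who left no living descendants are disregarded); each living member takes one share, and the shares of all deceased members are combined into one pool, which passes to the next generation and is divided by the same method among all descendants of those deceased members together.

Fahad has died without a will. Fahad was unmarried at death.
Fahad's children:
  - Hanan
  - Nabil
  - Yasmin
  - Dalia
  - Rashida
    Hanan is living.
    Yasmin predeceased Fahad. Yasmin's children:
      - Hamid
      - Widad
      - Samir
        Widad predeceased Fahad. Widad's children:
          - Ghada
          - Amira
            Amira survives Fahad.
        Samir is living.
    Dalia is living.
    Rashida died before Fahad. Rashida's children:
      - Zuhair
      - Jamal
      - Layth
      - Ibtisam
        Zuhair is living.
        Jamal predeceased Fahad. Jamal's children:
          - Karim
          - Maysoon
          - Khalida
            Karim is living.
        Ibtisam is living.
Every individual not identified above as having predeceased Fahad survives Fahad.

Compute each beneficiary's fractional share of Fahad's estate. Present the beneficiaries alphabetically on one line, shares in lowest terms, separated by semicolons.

There is no surviving spouse, so the entire estate passes to Fahad's descendants per capita at each generation.
At generation 1 (Hanan, Nabil, Yasmin, Dalia, Rashida) there are 5 shares of (1)/5 = 1/5 each.
Living: Hanan, Nabil, and Dalia — each takes 1/5.
Deceased: Yasmin and Rashida. Their combined 2/5 is pooled and carried to generation 2.
At generation 2 (Hamid, Widad, Samir, Zuhair, Jamal, Layth, Ibtisam) there are 7 shares of (2/5)/7 = 2/35 each.
Living: Hamid, Samir, Zuhair, Layth, and Ibtisam — each takes 2/35.
Deceased: Widad and Jamal. Their combined 4/35 is pooled and carried to generation 3.
At generation 3 (Ghada, Amira, Karim, Maysoon, Khalida) there are 5 shares of (4/35)/5 = 4/175 each.
Living: Ghada, Amira, Karim, Maysoon, and Khalida — each takes 4/175.

Amira 4/175; Dalia 1/5; Ghada 4/175; Hamid 2/35; Hanan 1/5; Ibtisam 2/35; Karim 4/175; Khalida 4/175; Layth 2/35; Maysoon 4/175; Nabil 1/5; Samir 2/35; Zuhair 2/35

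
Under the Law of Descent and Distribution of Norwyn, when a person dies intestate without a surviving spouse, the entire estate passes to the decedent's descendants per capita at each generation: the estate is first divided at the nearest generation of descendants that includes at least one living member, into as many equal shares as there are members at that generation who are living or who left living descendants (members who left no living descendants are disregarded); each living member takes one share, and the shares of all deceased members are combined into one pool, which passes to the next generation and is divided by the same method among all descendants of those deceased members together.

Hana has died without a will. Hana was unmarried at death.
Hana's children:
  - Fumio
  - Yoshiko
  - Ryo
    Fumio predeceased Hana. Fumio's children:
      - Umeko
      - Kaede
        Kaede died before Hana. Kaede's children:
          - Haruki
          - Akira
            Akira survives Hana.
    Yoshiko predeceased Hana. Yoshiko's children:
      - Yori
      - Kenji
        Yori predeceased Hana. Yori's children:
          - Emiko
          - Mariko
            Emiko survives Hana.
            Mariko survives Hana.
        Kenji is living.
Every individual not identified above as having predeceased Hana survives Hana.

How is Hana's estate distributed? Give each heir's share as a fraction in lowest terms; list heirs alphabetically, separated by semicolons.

Akira 1/12; Emiko 1/12; Haruki 1/12; Kenji 1/6; Mariko 1/12; Ryo 1/3; Umeko 1/6

There is no surviving spouse, so the entire estate passes to Hana's descendants per capita at each generation.
At generation 1 (Fumio, Yoshiko, Ryo) there are 3 shares of (1)/3 = 1/3 each.
Living: Ryo — each takes 1/3.
Deceased: Fumio and Yoshiko. Their combined 2/3 is pooled and carried to generation 2.
At generation 2 (Umeko, Kaede, Yori, Kenji) there are 4 shares of (2/3)/4 = 1/6 each.
Living: Umeko and Kenji — each takes 1/6.
Deceased: Kaede and Yori. Their combined 1/3 is pooled and carried to generation 3.
At generation 3 (Haruki, Akira, Emiko, Mariko) there are 4 shares of (1/3)/4 = 1/12 each.
Living: Haruki, Akira, Emiko, and Mariko — each takes 1/12.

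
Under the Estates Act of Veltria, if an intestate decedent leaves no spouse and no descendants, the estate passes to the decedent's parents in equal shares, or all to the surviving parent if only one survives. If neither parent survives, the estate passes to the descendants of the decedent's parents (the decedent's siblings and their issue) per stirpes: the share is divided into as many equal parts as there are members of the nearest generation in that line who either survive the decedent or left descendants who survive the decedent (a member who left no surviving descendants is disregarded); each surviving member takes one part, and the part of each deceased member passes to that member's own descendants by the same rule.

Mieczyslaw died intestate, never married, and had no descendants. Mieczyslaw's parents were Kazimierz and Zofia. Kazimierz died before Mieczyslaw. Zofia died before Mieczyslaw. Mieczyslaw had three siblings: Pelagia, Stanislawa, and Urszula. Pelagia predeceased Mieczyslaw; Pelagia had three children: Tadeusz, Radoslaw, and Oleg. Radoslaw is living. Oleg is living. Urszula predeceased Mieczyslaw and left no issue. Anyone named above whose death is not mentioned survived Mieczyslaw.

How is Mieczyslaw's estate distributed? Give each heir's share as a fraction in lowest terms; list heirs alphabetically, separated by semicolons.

Oleg 1/6; Radoslaw 1/6; Stanislawa 1/2; Tadeusz 1/6

Neither parent survives and there are no descendants, so the estate passes to Mieczyslaw's siblings and their issue per stirpes.
Urszula left no surviving issue, so that branch lapses and is disregarded.
The estate is divided into 2 equal shares of 1/2 among Pelagia, Stanislawa.
Pelagia predeceased; the 1/2 allotted to Pelagia's branch passes to Pelagia's issue by representation.
The 1/2 is divided into 3 equal shares of 1/6 among Tadeusz, Radoslaw, Oleg.
Tadeusz is living and takes 1/6.
Radoslaw is living and takes 1/6.
Oleg is living and takes 1/6.
Stanislawa is living and takes 1/2.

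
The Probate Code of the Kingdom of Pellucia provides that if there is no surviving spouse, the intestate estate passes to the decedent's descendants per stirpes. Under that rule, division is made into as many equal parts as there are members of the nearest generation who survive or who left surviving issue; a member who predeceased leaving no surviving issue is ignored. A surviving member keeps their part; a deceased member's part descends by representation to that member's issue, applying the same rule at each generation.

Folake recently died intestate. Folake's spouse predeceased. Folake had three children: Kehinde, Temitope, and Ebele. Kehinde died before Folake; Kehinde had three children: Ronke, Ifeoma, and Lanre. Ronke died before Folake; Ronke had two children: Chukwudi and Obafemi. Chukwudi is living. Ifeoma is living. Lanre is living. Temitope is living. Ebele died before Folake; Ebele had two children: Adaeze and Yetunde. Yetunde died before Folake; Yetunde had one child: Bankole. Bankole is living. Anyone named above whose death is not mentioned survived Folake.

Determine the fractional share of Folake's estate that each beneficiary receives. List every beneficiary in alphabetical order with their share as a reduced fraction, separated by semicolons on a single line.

Adaeze 1/6; Bankole 1/6; Chukwudi 1/18; Ifeoma 1/9; Lanre 1/9; Obafemi 1/18; Temitope 1/3

There is no surviving spouse, so the entire estate passes to Folake's descendants per stirpes.
The estate is divided into 3 equal shares of 1/3 among Kehinde, Temitope, Ebele.
Kehinde predeceased; the 1/3 allotted to Kehinde's branch passes to Kehinde's issue by representation.
The 1/3 is divided into 3 equal shares of 1/9 among Ronke, Ifeoma, Lanre.
Ronke predeceased; the 1/9 allotted to Ronke's branch passes to Ronke's issue by representation.
The 1/9 is divided into 2 equal shares of 1/18 among Chukwudi, Obafemi.
Chukwudi is living and takes 1/18.
Obafemi is living and takes 1/18.
Ifeoma is living and takes 1/9.
Lanre is living and takes 1/9.
Temitope is living and takes 1/3.
Ebele predeceased; the 1/3 allotted to Ebele's branch passes to Ebele's issue by representation.
The 1/3 is divided into 2 equal shares of 1/6 among Adaeze, Yetunde.
Adaeze is living and takes 1/6.
Yetunde predeceased; the 1/6 allotted to Yetunde's branch passes to Yetunde's issue by representation.
Bankole is the sole taker at this level and receives the full 1/6.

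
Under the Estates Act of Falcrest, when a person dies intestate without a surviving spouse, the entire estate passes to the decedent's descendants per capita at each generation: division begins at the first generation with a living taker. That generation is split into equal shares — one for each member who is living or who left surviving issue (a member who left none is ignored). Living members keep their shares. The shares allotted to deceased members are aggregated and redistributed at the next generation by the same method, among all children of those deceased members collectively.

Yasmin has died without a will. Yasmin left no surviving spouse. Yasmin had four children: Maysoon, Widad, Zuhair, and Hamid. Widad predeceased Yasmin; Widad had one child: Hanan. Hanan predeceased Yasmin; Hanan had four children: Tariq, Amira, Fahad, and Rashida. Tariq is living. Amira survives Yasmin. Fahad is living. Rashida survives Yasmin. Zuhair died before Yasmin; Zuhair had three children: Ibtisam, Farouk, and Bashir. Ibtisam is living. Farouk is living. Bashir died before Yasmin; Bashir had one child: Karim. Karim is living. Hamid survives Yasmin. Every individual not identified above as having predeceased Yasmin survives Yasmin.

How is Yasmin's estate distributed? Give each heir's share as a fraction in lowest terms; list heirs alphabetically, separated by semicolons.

There is no surviving spouse, so the entire estate passes to Yasmin's descendants per capita at each generation.
At generation 1 (Maysoon, Widad, Zuhair, Hamid) there are 4 shares of (1)/4 = 1/4 each.
Living: Maysoon and Hamid — each takes 1/4.
Deceased: Widad and Zuhair. Their combined 1/2 is pooled and carried to generation 2.
At generation 2 (Hanan, Ibtisam, Farouk, Bashir) there are 4 shares of (1/2)/4 = 1/8 each.
Living: Ibtisam and Farouk — each takes 1/8.
Deceased: Hanan and Bashir. Their combined 1/4 is pooled and carried to generation 3.
At generation 3 (Tariq, Amira, Fahad, Rashida, Karim) there are 5 shares of (1/4)/5 = 1/20 each.
Living: Tariq, Amira, Fahad, Rashida, and Karim — each takes 1/20.

Amira 1/20; Fahad 1/20; Farouk 1/8; Hamid 1/4; Ibtisam 1/8; Karim 1/20; Maysoon 1/4; Rashida 1/20; Tariq 1/20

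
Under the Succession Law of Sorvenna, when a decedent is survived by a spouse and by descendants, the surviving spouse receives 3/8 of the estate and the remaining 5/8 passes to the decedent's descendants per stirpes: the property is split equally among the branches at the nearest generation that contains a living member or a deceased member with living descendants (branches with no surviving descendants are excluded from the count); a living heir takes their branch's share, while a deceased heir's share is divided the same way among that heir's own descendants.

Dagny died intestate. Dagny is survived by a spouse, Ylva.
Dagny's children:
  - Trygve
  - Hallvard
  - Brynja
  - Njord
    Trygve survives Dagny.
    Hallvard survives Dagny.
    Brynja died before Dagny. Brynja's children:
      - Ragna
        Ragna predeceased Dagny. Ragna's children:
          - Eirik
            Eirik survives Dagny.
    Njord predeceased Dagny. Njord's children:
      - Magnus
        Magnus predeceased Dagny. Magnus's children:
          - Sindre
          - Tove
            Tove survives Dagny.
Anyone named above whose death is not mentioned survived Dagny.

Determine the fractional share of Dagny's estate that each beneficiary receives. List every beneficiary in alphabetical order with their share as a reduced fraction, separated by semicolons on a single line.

Ylva, as surviving spouse, takes 3/8.
The remaining 5/8 passes to Dagny's descendants per stirpes.
The 5/8 is divided into 4 equal shares of 5/32 among Trygve, Hallvard, Brynja, Njord.
Trygve is living and takes 5/32.
Hallvard is living and takes 5/32.
Brynja predeceased; the 5/32 allotted to Brynja's branch passes to Brynja's issue by representation.
Ragna's line is the sole branch at this level, so the full 5/32 passes to Ragna's issue by representation.
Eirik is the sole taker at this level and receives the full 5/32.
Njord predeceased; the 5/32 allotted to Njord's branch passes to Njord's issue by representation.
Magnus's line is the sole branch at this level, so the full 5/32 passes to Magnus's issue by representation.
The 5/32 is divided into 2 equal shares of 5/64 among Sindre, Tove.
Sindre is living and takes 5/64.
Tove is living and takes 5/64.

Eirik 5/32; Hallvard 5/32; Sindre 5/64; Tove 5/64; Trygve 5/32; Ylva 3/8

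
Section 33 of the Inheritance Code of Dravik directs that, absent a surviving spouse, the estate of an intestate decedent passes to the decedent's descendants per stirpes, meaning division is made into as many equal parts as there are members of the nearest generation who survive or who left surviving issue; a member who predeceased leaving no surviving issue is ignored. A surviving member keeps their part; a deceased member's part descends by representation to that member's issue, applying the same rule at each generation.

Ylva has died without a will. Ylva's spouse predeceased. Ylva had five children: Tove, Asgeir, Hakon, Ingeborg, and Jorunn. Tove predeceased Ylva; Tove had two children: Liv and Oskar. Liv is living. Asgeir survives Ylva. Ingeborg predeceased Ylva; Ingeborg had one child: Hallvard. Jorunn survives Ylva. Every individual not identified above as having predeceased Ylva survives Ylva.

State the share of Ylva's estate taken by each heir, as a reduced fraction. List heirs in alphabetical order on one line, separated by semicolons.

There is no surviving spouse, so the entire estate passes to Ylva's descendants per stirpes.
The estate is divided into 5 equal shares of 1/5 among Tove, Asgeir, Hakon, Ingeborg, Jorunn.
Tove predeceased; the 1/5 allotted to Tove's branch passes to Tove's issue by representation.
The 1/5 is divided into 2 equal shares of 1/10 among Liv, Oskar.
Liv is living and takes 1/10.
Oskar is living and takes 1/10.
Asgeir is living and takes 1/5.
Hakon is living and takes 1/5.
Ingeborg predeceased; the 1/5 allotted to Ingeborg's branch passes to Ingeborg's issue by representation.
Hallvard is the sole taker at this level and receives the full 1/5.
Jorunn is living and takes 1/5.

Asgeir 1/5; Hakon 1/5; Hallvard 1/5; Jorunn 1/5; Liv 1/10; Oskar 1/10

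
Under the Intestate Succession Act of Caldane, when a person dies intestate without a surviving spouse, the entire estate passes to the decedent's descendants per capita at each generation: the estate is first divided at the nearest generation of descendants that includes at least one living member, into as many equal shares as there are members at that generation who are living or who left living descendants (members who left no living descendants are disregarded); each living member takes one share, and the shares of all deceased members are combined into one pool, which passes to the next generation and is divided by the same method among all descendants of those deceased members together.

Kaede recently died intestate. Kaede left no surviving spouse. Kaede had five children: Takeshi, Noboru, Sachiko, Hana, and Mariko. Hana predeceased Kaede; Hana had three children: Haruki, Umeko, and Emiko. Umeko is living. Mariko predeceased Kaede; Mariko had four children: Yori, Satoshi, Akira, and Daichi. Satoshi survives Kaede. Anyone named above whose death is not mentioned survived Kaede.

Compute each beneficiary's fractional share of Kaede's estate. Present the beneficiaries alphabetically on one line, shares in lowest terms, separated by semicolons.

Akira 2/35; Daichi 2/35; Emiko 2/35; Haruki 2/35; Noboru 1/5; Sachiko 1/5; Satoshi 2/35; Takeshi 1/5; Umeko 2/35; Yori 2/35

There is no surviving spouse, so the entire estate passes to Kaede's descendants per capita at each generation.
At generation 1 (Takeshi, Noboru, Sachiko, Hana, Mariko) there are 5 shares of (1)/5 = 1/5 each.
Living: Takeshi, Noboru, and Sachiko — each takes 1/5.
Deceased: Hana and Mariko. Their combined 2/5 is pooled and carried to generation 2.
At generation 2 (Haruki, Umeko, Emiko, Yori, Satoshi, Akira, Daichi) there are 7 shares of (2/5)/7 = 2/35 each.
Living: Haruki, Umeko, Emiko, Yori, Satoshi, Akira, and Daichi — each takes 2/35.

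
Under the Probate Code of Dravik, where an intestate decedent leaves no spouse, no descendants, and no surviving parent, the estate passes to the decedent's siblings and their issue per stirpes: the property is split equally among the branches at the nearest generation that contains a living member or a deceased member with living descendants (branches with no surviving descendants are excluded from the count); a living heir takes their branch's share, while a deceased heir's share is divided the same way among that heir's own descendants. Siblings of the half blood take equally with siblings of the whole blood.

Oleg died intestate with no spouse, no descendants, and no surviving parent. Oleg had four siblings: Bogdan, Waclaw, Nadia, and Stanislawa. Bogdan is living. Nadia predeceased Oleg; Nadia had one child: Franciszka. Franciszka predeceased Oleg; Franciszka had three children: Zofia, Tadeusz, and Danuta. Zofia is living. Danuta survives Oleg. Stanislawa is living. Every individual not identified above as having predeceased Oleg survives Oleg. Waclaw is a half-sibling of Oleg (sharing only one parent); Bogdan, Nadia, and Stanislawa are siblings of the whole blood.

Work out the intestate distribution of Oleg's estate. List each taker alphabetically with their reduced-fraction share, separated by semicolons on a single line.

No spouse, descendants, or parent survives, so the estate passes to Oleg's siblings per stirpes.
Half-blood and whole-blood siblings take equally under the stated rule.
The estate is divided into 4 equal shares of 1/4 among Bogdan, Waclaw, Nadia, Stanislawa.
Bogdan is living and takes 1/4.
Waclaw is living and takes 1/4.
Nadia predeceased; the 1/4 allotted to Nadia's branch passes to Nadia's issue by representation.
Franciszka's line is the sole branch at this level, so the full 1/4 passes to Franciszka's issue by representation.
The 1/4 is divided into 3 equal shares of 1/12 among Zofia, Tadeusz, Danuta.
Zofia is living and takes 1/12.
Tadeusz is living and takes 1/12.
Danuta is living and takes 1/12.
Stanislawa is living and takes 1/4.

Bogdan 1/4; Danuta 1/12; Stanislawa 1/4; Tadeusz 1/12; Waclaw 1/4; Zofia 1/12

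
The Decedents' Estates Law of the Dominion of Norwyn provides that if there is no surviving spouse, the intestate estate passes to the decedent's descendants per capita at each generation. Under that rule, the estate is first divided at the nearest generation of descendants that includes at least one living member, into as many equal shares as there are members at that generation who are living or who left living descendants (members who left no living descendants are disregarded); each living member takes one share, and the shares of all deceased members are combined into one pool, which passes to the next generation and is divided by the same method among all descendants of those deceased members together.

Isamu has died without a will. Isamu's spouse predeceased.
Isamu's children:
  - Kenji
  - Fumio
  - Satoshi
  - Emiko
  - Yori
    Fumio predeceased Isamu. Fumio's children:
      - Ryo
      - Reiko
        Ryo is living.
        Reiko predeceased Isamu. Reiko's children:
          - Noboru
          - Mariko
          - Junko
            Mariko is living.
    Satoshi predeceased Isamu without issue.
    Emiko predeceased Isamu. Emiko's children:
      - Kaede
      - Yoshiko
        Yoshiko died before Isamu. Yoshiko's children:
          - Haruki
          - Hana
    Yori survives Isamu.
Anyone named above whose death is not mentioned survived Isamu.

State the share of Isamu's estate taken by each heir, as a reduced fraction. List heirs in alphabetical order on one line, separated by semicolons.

There is no surviving spouse, so the entire estate passes to Isamu's descendants per capita at each generation.
At generation 1 (Kenji, Fumio, Emiko, Yori) there are 4 shares of (1)/4 = 1/4 each.
Living: Kenji and Yori — each takes 1/4.
Deceased: Fumio and Emiko. Their combined 1/2 is pooled and carried to generation 2.
At generation 2 (Ryo, Reiko, Kaede, Yoshiko) there are 4 shares of (1/2)/4 = 1/8 each.
Living: Ryo and Kaede — each takes 1/8.
Deceased: Reiko and Yoshiko. Their combined 1/4 is pooled and carried to generation 3.
At generation 3 (Noboru, Mariko, Junko, Haruki, Hana) there are 5 shares of (1/4)/5 = 1/20 each.
Living: Noboru, Mariko, Junko, Haruki, and Hana — each takes 1/20.

Hana 1/20; Haruki 1/20; Junko 1/20; Kaede 1/8; Kenji 1/4; Mariko 1/20; Noboru 1/20; Ryo 1/8; Yori 1/4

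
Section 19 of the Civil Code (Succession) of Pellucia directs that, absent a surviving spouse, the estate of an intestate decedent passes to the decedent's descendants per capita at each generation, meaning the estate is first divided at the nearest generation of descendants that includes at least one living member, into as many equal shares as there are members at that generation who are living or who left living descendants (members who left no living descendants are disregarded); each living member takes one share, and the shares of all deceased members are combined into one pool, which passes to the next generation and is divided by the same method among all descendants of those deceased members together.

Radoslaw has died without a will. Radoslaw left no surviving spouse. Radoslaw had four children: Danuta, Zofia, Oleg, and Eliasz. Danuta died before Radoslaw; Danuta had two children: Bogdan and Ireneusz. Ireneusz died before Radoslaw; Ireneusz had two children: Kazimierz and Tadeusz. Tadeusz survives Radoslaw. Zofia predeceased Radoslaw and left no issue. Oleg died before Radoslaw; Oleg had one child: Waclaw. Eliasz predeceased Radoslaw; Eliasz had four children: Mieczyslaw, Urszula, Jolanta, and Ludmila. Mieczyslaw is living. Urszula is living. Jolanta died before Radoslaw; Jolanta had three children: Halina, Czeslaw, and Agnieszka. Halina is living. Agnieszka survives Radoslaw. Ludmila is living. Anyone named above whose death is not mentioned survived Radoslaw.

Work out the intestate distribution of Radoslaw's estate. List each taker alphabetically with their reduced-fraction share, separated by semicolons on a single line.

Agnieszka 2/35; Bogdan 1/7; Czeslaw 2/35; Halina 2/35; Kazimierz 2/35; Ludmila 1/7; Mieczyslaw 1/7; Tadeusz 2/35; Urszula 1/7; Waclaw 1/7

There is no surviving spouse, so the entire estate passes to Radoslaw's descendants per capita at each generation.
No one at generation 1 (Danuta, Oleg, Eliasz) is living; moving to the next generation.
At generation 2 (Bogdan, Ireneusz, Waclaw, Mieczyslaw, Urszula, Jolanta, Ludmila) there are 7 shares of (1)/7 = 1/7 each.
Living: Bogdan, Waclaw, Mieczyslaw, Urszula, and Ludmila — each takes 1/7.
Deceased: Ireneusz and Jolanta. Their combined 2/7 is pooled and carried to generation 3.
At generation 3 (Kazimierz, Tadeusz, Halina, Czeslaw, Agnieszka) there are 5 shares of (2/7)/5 = 2/35 each.
Living: Kazimierz, Tadeusz, Halina, Czeslaw, and Agnieszka — each takes 2/35.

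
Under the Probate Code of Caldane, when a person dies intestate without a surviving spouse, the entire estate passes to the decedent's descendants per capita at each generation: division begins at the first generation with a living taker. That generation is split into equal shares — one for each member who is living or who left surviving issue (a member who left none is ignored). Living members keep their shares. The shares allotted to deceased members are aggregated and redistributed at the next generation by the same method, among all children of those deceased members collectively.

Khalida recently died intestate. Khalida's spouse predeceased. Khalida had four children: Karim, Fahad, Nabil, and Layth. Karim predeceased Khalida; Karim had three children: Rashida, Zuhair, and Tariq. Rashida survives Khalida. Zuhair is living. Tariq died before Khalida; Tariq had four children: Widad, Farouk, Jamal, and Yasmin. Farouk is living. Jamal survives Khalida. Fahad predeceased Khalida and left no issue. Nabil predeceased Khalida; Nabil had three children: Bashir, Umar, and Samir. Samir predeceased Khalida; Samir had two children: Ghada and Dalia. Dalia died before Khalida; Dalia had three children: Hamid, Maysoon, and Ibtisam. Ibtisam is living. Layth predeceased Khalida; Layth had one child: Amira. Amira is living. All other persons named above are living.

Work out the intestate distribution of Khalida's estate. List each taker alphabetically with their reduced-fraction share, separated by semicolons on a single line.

There is no surviving spouse, so the entire estate passes to Khalida's descendants per capita at each generation.
No one at generation 1 (Karim, Nabil, Layth) is living; moving to the next generation.
At generation 2 (Rashida, Zuhair, Tariq, Bashir, Umar, Samir, Amira) there are 7 shares of (1)/7 = 1/7 each.
Living: Rashida, Zuhair, Bashir, Umar, and Amira — each takes 1/7.
Deceased: Tariq and Samir. Their combined 2/7 is pooled and carried to generation 3.
At generation 3 (Widad, Farouk, Jamal, Yasmin, Ghada, Dalia) there are 6 shares of (2/7)/6 = 1/21 each.
Living: Widad, Farouk, Jamal, Yasmin, and Ghada — each takes 1/21.
Deceased: Dalia. That 1/21 share is carried to generation 4.
At generation 4 (Hamid, Maysoon, Ibtisam) there are 3 shares of (1/21)/3 = 1/63 each.
Living: Hamid, Maysoon, and Ibtisam — each takes 1/63.

Amira 1/7; Bashir 1/7; Farouk 1/21; Ghada 1/21; Hamid 1/63; Ibtisam 1/63; Jamal 1/21; Maysoon 1/63; Rashida 1/7; Umar 1/7; Widad 1/21; Yasmin 1/21; Zuhair 1/7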